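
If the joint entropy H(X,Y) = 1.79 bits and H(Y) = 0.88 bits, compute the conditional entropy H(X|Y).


H(X|Y) = H(X,Y) - H(Y) = 1.79 - 0.88 = 0.91

0.91 bits


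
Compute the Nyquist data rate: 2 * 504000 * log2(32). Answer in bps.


Rate = 2 * B * log2(M) = 2 * 504000 * 5.0 = 5040000.0

5040000.0 bps


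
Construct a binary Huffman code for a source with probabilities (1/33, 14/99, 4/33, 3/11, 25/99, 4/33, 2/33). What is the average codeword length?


Huffman construction (repeatedly merge the two least-probable nodes; each merge adds 1 bit to every symbol beneath it): 1/33 + 2/33 = 1/11; 1/11 + 4/33 = 7/33; 4/33 + 14/99 = 26/99; 7/33 + 25/99 = 46/99; 26/99 + 3/11 = 53/99; 46/99 + 53/99 = 1. Resulting codeword lengths (in the order the probabilities were given): (4, 3, 3, 2, 2, 3, 4). L_avg = sum(p_i * l_i) = 1/33*4 + 14/99*3 + 4/33*3 + 3/11*2 + 25/99*2 + 4/33*3 + 2/33*4 = 254/99 = 2.5657

2.5657 bits


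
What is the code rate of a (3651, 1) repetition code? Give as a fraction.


Rate = k/n = 1/3651

1/3651


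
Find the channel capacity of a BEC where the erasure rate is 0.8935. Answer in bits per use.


C = 1 - epsilon = 1 - 0.8935 = 0.1065

0.1065 bits


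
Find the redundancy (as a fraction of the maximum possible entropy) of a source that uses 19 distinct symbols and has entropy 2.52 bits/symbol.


H_max = log2(K) = log2(19) = 4.2479 bits/symbol. Redundancy = 1 - H/H_max = 1 - 2.52/4.2479 = 1 - 0.5932 = 0.4068

0.4068


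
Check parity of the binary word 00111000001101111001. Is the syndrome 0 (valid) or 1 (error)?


Syndrome = XOR of all bits = 0 XOR 0 XOR 1 XOR 1 XOR 1 XOR 0 XOR 0 XOR 0 XOR 0 XOR 0 XOR 1 XOR 1 XOR 0 XOR 1 XOR 1 XOR 1 XOR 1 XOR 0 XOR 0 XOR 1 = 0

0


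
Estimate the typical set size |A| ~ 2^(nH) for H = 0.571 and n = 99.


log2|A_typical| = nH = 99 * 0.571 = 56.529, so |A_typical| ~ 2^56.529 = 1.040e+17

1.040e+17


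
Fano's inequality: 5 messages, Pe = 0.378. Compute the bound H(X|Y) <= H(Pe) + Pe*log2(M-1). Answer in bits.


H(Pe) = -Pe*log2(Pe) - (1-Pe)*log2(1-Pe) = -0.378*log2(0.378) - 0.622*log2(0.622) = 0.530539 + 0.426078 = 0.9566. Pe*log2(M-1) = 0.378*log2(4) = 0.756000. Bound = H(Pe) + Pe*log2(M-1) = 0.530539 + 0.426078 + 0.756000 = 1.7126

1.7126 bits


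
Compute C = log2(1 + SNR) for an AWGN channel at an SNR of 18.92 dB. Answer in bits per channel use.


SNR_linear = 10^(18.92/10) = 77.983; C = log2(1 + SNR_linear) = log2(1 + 77.983) = 6.3035

6.3035 bits/channel use


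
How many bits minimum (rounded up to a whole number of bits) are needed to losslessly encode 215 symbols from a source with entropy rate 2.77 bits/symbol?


Minimum bits >= n * H = 215 * 2.77 = 595.55, rounded up to a whole number of bits = 596

596 bits


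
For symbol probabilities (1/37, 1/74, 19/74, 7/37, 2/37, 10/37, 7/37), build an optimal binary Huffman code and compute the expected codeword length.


Huffman construction (repeatedly merge the two least-probable nodes; each merge adds 1 bit to every symbol beneath it): 1/74 + 1/37 = 3/74; 3/74 + 2/37 = 7/74; 7/74 + 7/37 = 21/74; 7/37 + 19/74 = 33/74; 10/37 + 21/74 = 41/74; 33/74 + 41/74 = 1. Resulting codeword lengths (in the order the probabilities were given): (5, 5, 2, 3, 4, 2, 2). L_avg = sum(p_i * l_i) = 1/37*5 + 1/74*5 + 19/74*2 + 7/37*3 + 2/37*4 + 10/37*2 + 7/37*2 = 179/74 = 2.4189

2.4189 bits


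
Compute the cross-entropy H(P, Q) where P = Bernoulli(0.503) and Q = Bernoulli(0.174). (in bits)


H(P,Q) = -p*log2(q) - (1-p)*log2(1-q). -0.503*log2(0.174) = 1.268989; -0.497*log2(0.826) = 0.137066. H(P,Q) = 1.268989 + 0.137066 = 1.4061

1.4061 bits


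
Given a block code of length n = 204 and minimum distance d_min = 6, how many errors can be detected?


Detection capability = d_min - 1 = 6 - 1 = 5

5 errors


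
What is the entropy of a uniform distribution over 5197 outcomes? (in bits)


H = log2(n) = log2(5197) = 12.3435

12.3435 bits


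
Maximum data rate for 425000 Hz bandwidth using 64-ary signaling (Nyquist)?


Rate = 2 * B * log2(M) = 2 * 425000 * 6.0 = 5100000.0

5100000.0 bps


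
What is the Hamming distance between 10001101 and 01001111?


Count differing positions: ^ ^ . . . . ^ . = 3 differences

3


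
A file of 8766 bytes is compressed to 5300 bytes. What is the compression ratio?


Ratio = original / compressed = 8766 / 5300 = 1.654

1.654


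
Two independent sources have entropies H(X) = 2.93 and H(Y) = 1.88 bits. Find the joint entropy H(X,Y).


For independent variables, H(X,Y) = H(X) + H(Y) = 2.93 + 1.88 = 4.81

4.81 bits


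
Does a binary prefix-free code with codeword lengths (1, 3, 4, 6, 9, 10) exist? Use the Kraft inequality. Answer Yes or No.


Kraft sum = sum(2^(-l_i)) = 0.7061, need <= 1. Result: satisfied (a binary prefix-free code with these lengths exists)

Yes


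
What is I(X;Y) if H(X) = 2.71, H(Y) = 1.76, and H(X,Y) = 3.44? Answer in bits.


I(X;Y) = H(X) + H(Y) - H(X,Y) = 2.71 + 1.76 - 3.44 = 1.03

1.03 bits


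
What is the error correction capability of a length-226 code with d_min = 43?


Correction capability = floor((d-1)/2) = floor((43-1)/2) = 21

21 errors


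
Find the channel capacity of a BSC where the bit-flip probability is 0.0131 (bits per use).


H(p) = -p*log2(p) - (1-p)*log2(1-p) = -0.0131*log2(0.0131) - 0.9869*log2(0.9869) = 0.081931 + 0.018775 = 0.1007. C = 1 - H(p) = 1 - 0.1007 = 0.8993

0.8993 bits


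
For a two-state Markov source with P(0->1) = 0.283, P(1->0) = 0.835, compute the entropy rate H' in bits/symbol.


Stationary distribution: pi_0 = p10/(p01+p10) = 0.7469, pi_1 = 0.2531. Entropy rate H' = pi_0*H(p01) + pi_1*H(p10) = 0.7469*0.8595 + 0.2531*0.6461 = 0.8055

0.8055 bits/symbol


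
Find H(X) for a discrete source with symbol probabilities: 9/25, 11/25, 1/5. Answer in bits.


H = -sum(p_i * log2(p_i)). Terms: -(9/25)*log2(9/25) = 0.530615; -(11/25)*log2(11/25) = 0.521147; -(1/5)*log2(1/5) = 0.464386. H = 0.530615 + 0.521147 + 0.464386 = 1.5161

1.5161 bits


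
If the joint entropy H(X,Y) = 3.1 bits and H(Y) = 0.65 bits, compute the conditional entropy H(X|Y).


H(X|Y) = H(X,Y) - H(Y) = 3.1 - 0.65 = 2.45

2.45 bits


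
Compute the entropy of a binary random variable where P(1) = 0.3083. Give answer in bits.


H = -p*log2(p) - (1-p)*log2(1-p). -0.3083*log2(0.3083) = 0.523368; -0.6917*log2(0.6917) = 0.367833. H = 0.523368 + 0.367833 = 0.8912

0.8912 bits


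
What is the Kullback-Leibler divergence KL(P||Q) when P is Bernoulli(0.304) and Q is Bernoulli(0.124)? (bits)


KL = p*log2(p/q) + (1-p)*log2((1-p)/(1-q)) = 0.304*log2(0.304/0.124) + 0.696*log2(0.696/0.876) = 0.1623

0.1623 bits


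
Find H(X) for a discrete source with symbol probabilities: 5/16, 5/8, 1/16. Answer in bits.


H = -sum(p_i * log2(p_i)). Terms: -(5/16)*log2(5/16) = 0.524397; -(5/8)*log2(5/8) = 0.423795; -(1/16)*log2(1/16) = 0.250000. H = 0.524397 + 0.423795 + 0.250000 = 1.1982

1.1982 bits


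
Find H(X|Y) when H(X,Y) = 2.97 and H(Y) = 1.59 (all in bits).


H(X|Y) = H(X,Y) - H(Y) = 2.97 - 1.59 = 1.38

1.38 bits


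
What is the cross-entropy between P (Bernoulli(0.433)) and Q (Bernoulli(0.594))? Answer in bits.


H(P,Q) = -p*log2(q) - (1-p)*log2(1-q). -0.433*log2(0.594) = 0.325384; -0.567*log2(0.406) = 0.737354. H(P,Q) = 0.325384 + 0.737354 = 1.0627

1.0627 bits


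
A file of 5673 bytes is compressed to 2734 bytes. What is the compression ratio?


Ratio = original / compressed = 5673 / 2734 = 2.075

2.075


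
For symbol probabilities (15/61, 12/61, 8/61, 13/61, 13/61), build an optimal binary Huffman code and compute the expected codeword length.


Huffman construction (repeatedly merge the two least-probable nodes; each merge adds 1 bit to every symbol beneath it): 8/61 + 12/61 = 20/61; 13/61 + 13/61 = 26/61; 15/61 + 20/61 = 35/61; 26/61 + 35/61 = 1. Resulting codeword lengths (in the order the probabilities were given): (2, 3, 3, 2, 2). L_avg = sum(p_i * l_i) = 15/61*2 + 12/61*3 + 8/61*3 + 13/61*2 + 13/61*2 = 142/61 = 2.3279

2.3279 bits


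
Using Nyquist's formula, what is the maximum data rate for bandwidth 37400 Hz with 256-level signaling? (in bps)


Rate = 2 * B * log2(M) = 2 * 37400 * 8.0 = 598400.0

598400.0 bps


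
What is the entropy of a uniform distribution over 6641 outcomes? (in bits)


H = log2(n) = log2(6641) = 12.6972

12.6972 bits


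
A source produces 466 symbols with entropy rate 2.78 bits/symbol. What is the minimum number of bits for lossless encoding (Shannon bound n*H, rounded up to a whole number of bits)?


Minimum bits >= n * H = 466 * 2.78 = 1295.48, rounded up to a whole number of bits = 1296

1296 bits


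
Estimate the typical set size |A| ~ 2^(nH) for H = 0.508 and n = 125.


log2|A_typical| = nH = 125 * 0.508 = 63.5, so |A_typical| ~ 2^63.5 = 1.304e+19

1.304e+19


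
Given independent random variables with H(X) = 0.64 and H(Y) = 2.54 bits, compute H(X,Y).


For independent variables, H(X,Y) = H(X) + H(Y) = 0.64 + 2.54 = 3.18

3.18 bits


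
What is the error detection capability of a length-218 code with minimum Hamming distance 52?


Detection capability = d_min - 1 = 52 - 1 = 51

51 errors


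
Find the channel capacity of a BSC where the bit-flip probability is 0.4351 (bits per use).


H(p) = -p*log2(p) - (1-p)*log2(1-p) = -0.4351*log2(0.4351) - 0.5649*log2(0.5649) = 0.522373 + 0.465440 = 0.9878. C = 1 - H(p) = 1 - 0.9878 = 0.0122

0.0122 bits


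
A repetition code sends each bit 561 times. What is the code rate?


Rate = k/n = 1/561

1/561


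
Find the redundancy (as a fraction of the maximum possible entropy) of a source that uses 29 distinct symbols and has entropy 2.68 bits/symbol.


H_max = log2(K) = log2(29) = 4.858 bits/symbol. Redundancy = 1 - H/H_max = 1 - 2.68/4.858 = 1 - 0.5517 = 0.4483

0.4483


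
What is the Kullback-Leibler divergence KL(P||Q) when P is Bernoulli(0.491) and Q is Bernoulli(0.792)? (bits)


KL = p*log2(p/q) + (1-p)*log2((1-p)/(1-q)) = 0.491*log2(0.491/0.792) + 0.509*log2(0.509/0.208) = 0.3185

0.3185 bits


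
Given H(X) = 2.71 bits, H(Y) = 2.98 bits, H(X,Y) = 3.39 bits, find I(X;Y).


I(X;Y) = H(X) + H(Y) - H(X,Y) = 2.71 + 2.98 - 3.39 = 2.3

2.3 bits


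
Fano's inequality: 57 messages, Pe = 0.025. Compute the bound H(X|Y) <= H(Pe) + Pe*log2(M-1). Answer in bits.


H(Pe) = -Pe*log2(Pe) - (1-Pe)*log2(1-Pe) = -0.025*log2(0.025) - 0.975*log2(0.975) = 0.133048 + 0.035613 = 0.1687. Pe*log2(M-1) = 0.025*log2(56) = 0.145184. Bound = H(Pe) + Pe*log2(M-1) = 0.133048 + 0.035613 + 0.145184 = 0.3138

0.3138 bits


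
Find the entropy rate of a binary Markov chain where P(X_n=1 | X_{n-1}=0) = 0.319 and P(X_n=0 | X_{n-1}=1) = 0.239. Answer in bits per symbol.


Stationary distribution: pi_0 = p10/(p01+p10) = 0.4283, pi_1 = 0.5717. Entropy rate H' = pi_0*H(p01) + pi_1*H(p10) = 0.4283*0.9033 + 0.5717*0.7934 = 0.8405

0.8405 bits/symbol


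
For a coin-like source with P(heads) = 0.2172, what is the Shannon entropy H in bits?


H = -p*log2(p) - (1-p)*log2(1-p). -0.2172*log2(0.2172) = 0.478471; -0.7828*log2(0.7828) = 0.276551. H = 0.478471 + 0.276551 = 0.755

0.755 bits


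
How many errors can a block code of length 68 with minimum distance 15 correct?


Correction capability = floor((d-1)/2) = floor((15-1)/2) = 7

7 errors


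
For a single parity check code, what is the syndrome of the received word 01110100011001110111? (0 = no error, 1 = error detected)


Syndrome = XOR of all bits = 0 XOR 1 XOR 1 XOR 1 XOR 0 XOR 1 XOR 0 XOR 0 XOR 0 XOR 1 XOR 1 XOR 0 XOR 0 XOR 1 XOR 1 XOR 1 XOR 0 XOR 1 XOR 1 XOR 1 = 0

0


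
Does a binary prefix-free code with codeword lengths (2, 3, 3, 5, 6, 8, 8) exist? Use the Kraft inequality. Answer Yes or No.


Kraft sum = sum(2^(-l_i)) = 0.5547, need <= 1. Result: satisfied (a binary prefix-free code with these lengths exists)

Yes


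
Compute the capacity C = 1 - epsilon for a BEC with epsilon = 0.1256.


C = 1 - epsilon = 1 - 0.1256 = 0.8744

0.8744 bits


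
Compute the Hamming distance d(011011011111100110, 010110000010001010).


Count differing positions: . . ^ ^ . ^ . ^ ^ ^ . ^ ^ . ^ ^ . . = 10 differences

10


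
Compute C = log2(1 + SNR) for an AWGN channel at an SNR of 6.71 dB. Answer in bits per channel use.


SNR_linear = 10^(6.71/10) = 4.6881; C = log2(1 + SNR_linear) = log2(1 + 4.6881) = 2.508

2.508 bits/channel use


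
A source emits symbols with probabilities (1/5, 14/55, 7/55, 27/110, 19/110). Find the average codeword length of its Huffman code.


Huffman construction (repeatedly merge the two least-probable nodes; each merge adds 1 bit to every symbol beneath it): 7/55 + 19/110 = 3/10; 1/5 + 27/110 = 49/110; 14/55 + 3/10 = 61/110; 49/110 + 61/110 = 1. Resulting codeword lengths (in the order the probabilities were given): (2, 2, 3, 2, 3). L_avg = sum(p_i * l_i) = 1/5*2 + 14/55*2 + 7/55*3 + 27/110*2 + 19/110*3 = 23/10 = 2.3

2.3 bits


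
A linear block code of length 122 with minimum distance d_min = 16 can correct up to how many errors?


Correction capability = floor((d-1)/2) = floor((16-1)/2) = 7

7 errors


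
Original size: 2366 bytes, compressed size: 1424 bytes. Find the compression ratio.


Ratio = original / compressed = 2366 / 1424 = 1.6615

1.6615


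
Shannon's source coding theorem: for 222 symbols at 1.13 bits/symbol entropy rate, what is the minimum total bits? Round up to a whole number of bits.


Minimum bits >= n * H = 222 * 1.13 = 250.86, rounded up to a whole number of bits = 251

251 bits


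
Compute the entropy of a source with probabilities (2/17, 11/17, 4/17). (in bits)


H = -sum(p_i * log2(p_i)). Terms: -(2/17)*log2(2/17) = 0.363231; -(11/17)*log2(11/17) = 0.406373; -(4/17)*log2(4/17) = 0.491168. H = 0.363231 + 0.406373 + 0.491168 = 1.2608

1.2608 bits


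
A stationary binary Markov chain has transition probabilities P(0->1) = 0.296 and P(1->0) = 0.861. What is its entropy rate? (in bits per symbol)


Stationary distribution: pi_0 = p10/(p01+p10) = 0.7442, pi_1 = 0.2558. Entropy rate H' = pi_0*H(p01) + pi_1*H(p10) = 0.7442*0.8763 + 0.2558*0.5816 = 0.8009

0.8009 bits/symbol


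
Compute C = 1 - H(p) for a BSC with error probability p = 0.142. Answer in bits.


H(p) = -p*log2(p) - (1-p)*log2(1-p) = -0.142*log2(0.142) - 0.858*log2(0.858) = 0.399877 + 0.189575 = 0.5895. C = 1 - H(p) = 1 - 0.5895 = 0.4105

0.4105 bits


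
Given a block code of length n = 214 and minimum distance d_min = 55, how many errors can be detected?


Detection capability = d_min - 1 = 55 - 1 = 54

54 errors


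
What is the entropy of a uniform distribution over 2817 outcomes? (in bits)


H = log2(n) = log2(2817) = 11.4599

11.4599 bits


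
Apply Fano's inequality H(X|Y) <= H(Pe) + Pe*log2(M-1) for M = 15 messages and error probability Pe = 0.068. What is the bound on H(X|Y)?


H(Pe) = -Pe*log2(Pe) - (1-Pe)*log2(1-Pe) = -0.068*log2(0.068) - 0.932*log2(0.932) = 0.263726 + 0.094689 = 0.3584. Pe*log2(M-1) = 0.068*log2(14) = 0.258900. Bound = H(Pe) + Pe*log2(M-1) = 0.263726 + 0.094689 + 0.258900 = 0.6173

0.6173 bits


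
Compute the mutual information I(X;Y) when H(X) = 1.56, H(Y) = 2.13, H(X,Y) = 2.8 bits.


I(X;Y) = H(X) + H(Y) - H(X,Y) = 1.56 + 2.13 - 2.8 = 0.89

0.89 bits


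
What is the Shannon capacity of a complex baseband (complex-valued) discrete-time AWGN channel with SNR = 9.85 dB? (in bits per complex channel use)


SNR_linear = 10^(9.85/10) = 9.6605; C = log2(1 + SNR_linear) = log2(1 + 9.6605) = 3.4142

3.4142 bits/channel use


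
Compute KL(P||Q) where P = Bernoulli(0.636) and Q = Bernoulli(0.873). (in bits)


KL = p*log2(p/q) + (1-p)*log2((1-p)/(1-q)) = 0.636*log2(0.636/0.873) + 0.364*log2(0.364/0.127) = 0.2623

0.2623 bits


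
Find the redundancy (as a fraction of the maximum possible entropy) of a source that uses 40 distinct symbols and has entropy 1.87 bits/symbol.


H_max = log2(K) = log2(40) = 5.3219 bits/symbol. Redundancy = 1 - H/H_max = 1 - 1.87/5.3219 = 1 - 0.3514 = 0.6486

0.6486


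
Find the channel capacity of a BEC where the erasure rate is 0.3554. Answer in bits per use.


C = 1 - epsilon = 1 - 0.3554 = 0.6446

0.6446 bits


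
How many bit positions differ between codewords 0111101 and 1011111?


Count differing positions: ^ ^ . . . ^ . = 3 differences

3


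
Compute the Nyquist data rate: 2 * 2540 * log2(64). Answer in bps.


Rate = 2 * B * log2(M) = 2 * 2540 * 6.0 = 30480.0

30480.0 bps


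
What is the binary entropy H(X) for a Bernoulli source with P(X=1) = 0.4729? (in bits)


H = -p*log2(p) - (1-p)*log2(1-p). -0.4729*log2(0.4729) = 0.510918; -0.5271*log2(0.5271) = 0.486962. H = 0.510918 + 0.486962 = 0.9979

0.9979 bits


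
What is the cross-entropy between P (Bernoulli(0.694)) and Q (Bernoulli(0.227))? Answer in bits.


H(P,Q) = -p*log2(q) - (1-p)*log2(1-q). -0.694*log2(0.227) = 1.484630; -0.306*log2(0.773) = 0.113667. H(P,Q) = 1.484630 + 0.113667 = 1.5983

1.5983 bits


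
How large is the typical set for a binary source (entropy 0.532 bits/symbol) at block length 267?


log2|A_typical| = nH = 267 * 0.532 = 142.044, so |A_typical| ~ 2^142.044 = 5.748e+42

5.748e+42


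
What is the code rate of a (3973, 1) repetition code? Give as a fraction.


Rate = k/n = 1/3973

1/3973


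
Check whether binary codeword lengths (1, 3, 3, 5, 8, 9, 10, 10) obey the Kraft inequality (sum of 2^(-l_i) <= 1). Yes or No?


Kraft sum = sum(2^(-l_i)) = 0.7891, need <= 1. Result: satisfied (a binary prefix-free code with these lengths exists)

Yes


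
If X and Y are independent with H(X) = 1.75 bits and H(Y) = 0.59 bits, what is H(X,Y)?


For independent variables, H(X,Y) = H(X) + H(Y) = 1.75 + 0.59 = 2.34

2.34 bits


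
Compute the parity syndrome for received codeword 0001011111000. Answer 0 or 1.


Syndrome = XOR of all bits = 0 XOR 0 XOR 0 XOR 1 XOR 0 XOR 1 XOR 1 XOR 1 XOR 1 XOR 1 XOR 0 XOR 0 XOR 0 = 0

0


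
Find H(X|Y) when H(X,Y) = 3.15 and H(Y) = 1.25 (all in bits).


H(X|Y) = H(X,Y) - H(Y) = 3.15 - 1.25 = 1.9

1.9 bits


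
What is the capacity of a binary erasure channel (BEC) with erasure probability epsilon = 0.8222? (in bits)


C = 1 - epsilon = 1 - 0.8222 = 0.1778

0.1778 bits


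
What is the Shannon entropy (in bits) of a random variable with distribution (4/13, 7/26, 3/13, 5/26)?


H = -sum(p_i * log2(p_i)). Terms: -(4/13)*log2(4/13) = 0.523212; -(7/26)*log2(7/26) = 0.509677; -(3/13)*log2(3/13) = 0.488187; -(5/26)*log2(5/26) = 0.457406. H = 0.523212 + 0.509677 + 0.488187 + 0.457406 = 1.9785

1.9785 bits


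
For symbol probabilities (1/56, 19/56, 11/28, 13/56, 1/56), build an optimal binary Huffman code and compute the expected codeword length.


Huffman construction (repeatedly merge the two least-probable nodes; each merge adds 1 bit to every symbol beneath it): 1/56 + 1/56 = 1/28; 1/28 + 13/56 = 15/56; 15/56 + 19/56 = 17/28; 11/28 + 17/28 = 1. Resulting codeword lengths (in the order the probabilities were given): (4, 2, 1, 3, 4). L_avg = sum(p_i * l_i) = 1/56*4 + 19/56*2 + 11/28*1 + 13/56*3 + 1/56*4 = 107/56 = 1.9107

1.9107 bits


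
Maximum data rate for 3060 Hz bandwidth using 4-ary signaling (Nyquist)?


Rate = 2 * B * log2(M) = 2 * 3060 * 2.0 = 12240.0

12240.0 bps


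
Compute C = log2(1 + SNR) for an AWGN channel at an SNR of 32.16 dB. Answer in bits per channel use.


SNR_linear = 10^(32.16/10) = 1644.3717; C = log2(1 + SNR_linear) = log2(1 + 1644.3717) = 10.6842

10.6842 bits/channel use


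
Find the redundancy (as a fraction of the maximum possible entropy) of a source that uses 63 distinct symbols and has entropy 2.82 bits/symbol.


H_max = log2(K) = log2(63) = 5.9773 bits/symbol. Redundancy = 1 - H/H_max = 1 - 2.82/5.9773 = 1 - 0.4718 = 0.5282

0.5282


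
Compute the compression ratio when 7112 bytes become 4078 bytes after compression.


Ratio = original / compressed = 7112 / 4078 = 1.744

1.744


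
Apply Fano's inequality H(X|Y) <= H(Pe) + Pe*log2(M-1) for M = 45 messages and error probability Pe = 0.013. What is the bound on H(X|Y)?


H(Pe) = -Pe*log2(Pe) - (1-Pe)*log2(1-Pe) = -0.013*log2(0.013) - 0.987*log2(0.987) = 0.081449 + 0.018633 = 0.1001. Pe*log2(M-1) = 0.013*log2(44) = 0.070973. Bound = H(Pe) + Pe*log2(M-1) = 0.081449 + 0.018633 + 0.070973 = 0.1711

0.1711 bits


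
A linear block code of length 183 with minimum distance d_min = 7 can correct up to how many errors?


Correction capability = floor((d-1)/2) = floor((7-1)/2) = 3

3 errors


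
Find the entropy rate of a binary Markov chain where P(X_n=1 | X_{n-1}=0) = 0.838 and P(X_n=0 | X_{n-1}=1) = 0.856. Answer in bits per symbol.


Stationary distribution: pi_0 = p10/(p01+p10) = 0.5053, pi_1 = 0.4947. Entropy rate H' = pi_0*H(p01) + pi_1*H(p10) = 0.5053*0.6391 + 0.4947*0.5946 = 0.6171

0.6171 bits/symbol


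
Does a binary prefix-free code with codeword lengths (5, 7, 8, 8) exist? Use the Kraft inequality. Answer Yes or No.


Kraft sum = sum(2^(-l_i)) = 0.0469, need <= 1. Result: satisfied (a binary prefix-free code with these lengths exists)

Yes


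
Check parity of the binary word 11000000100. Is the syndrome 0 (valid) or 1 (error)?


Syndrome = XOR of all bits = 1 XOR 1 XOR 0 XOR 0 XOR 0 XOR 0 XOR 0 XOR 0 XOR 1 XOR 0 XOR 0 = 1

1


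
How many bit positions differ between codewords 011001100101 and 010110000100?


Count differing positions: . . ^ ^ ^ ^ ^ . . . . ^ = 6 differences

6


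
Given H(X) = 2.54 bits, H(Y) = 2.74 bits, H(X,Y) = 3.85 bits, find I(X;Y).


I(X;Y) = H(X) + H(Y) - H(X,Y) = 2.54 + 2.74 - 3.85 = 1.43

1.43 bits


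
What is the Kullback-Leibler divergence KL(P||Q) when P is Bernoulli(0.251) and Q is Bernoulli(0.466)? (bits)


KL = p*log2(p/q) + (1-p)*log2((1-p)/(1-q)) = 0.251*log2(0.251/0.466) + 0.749*log2(0.749/0.534) = 0.1416

0.1416 bits


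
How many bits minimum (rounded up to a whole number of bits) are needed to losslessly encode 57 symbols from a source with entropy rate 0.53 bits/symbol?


Minimum bits >= n * H = 57 * 0.53 = 30.21, rounded up to a whole number of bits = 31

31 bits


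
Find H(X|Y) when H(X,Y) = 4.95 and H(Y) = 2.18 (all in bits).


H(X|Y) = H(X,Y) - H(Y) = 4.95 - 2.18 = 2.77

2.77 bits


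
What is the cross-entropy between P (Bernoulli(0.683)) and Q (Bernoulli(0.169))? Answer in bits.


H(P,Q) = -p*log2(q) - (1-p)*log2(1-q). -0.683*log2(0.169) = 1.751830; -0.317*log2(0.831) = 0.084664. H(P,Q) = 1.751830 + 0.084664 = 1.8365

1.8365 bits


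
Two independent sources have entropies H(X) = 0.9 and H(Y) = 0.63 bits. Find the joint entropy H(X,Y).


For independent variables, H(X,Y) = H(X) + H(Y) = 0.9 + 0.63 = 1.53

1.53 bits


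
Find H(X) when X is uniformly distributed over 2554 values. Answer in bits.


H = log2(n) = log2(2554) = 11.3185

11.3185 bits


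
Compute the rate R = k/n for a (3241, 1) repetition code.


Rate = k/n = 1/3241

1/3241


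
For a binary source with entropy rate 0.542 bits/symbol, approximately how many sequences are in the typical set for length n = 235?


log2|A_typical| = nH = 235 * 0.542 = 127.37, so |A_typical| ~ 2^127.37 = 2.199e+38

2.199e+38


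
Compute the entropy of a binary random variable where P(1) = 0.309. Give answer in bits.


H = -p*log2(p) - (1-p)*log2(1-p). -0.309*log2(0.309) = 0.523545; -0.691*log2(0.691) = 0.368470. H = 0.523545 + 0.368470 = 0.892

0.892 bits


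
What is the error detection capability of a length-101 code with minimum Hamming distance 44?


Detection capability = d_min - 1 = 44 - 1 = 43

43 errors


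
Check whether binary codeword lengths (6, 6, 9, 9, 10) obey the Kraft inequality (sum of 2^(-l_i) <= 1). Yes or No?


Kraft sum = sum(2^(-l_i)) = 0.0361, need <= 1. Result: satisfied (a binary prefix-free code with these lengths exists)

Yes


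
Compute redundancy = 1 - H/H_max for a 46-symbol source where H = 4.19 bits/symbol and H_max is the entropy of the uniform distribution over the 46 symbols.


H_max = log2(K) = log2(46) = 5.5236 bits/symbol. Redundancy = 1 - H/H_max = 1 - 4.19/5.5236 = 1 - 0.7586 = 0.2414

0.2414


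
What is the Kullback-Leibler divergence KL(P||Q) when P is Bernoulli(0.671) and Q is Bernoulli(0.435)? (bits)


KL = p*log2(p/q) + (1-p)*log2((1-p)/(1-q)) = 0.671*log2(0.671/0.435) + 0.329*log2(0.329/0.565) = 0.1629

0.1629 bits


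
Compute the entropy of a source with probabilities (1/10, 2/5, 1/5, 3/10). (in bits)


H = -sum(p_i * log2(p_i)). Terms: -(1/10)*log2(1/10) = 0.332193; -(2/5)*log2(2/5) = 0.528771; -(1/5)*log2(1/5) = 0.464386; -(3/10)*log2(3/10) = 0.521090. H = 0.332193 + 0.528771 + 0.464386 + 0.521090 = 1.8464

1.8464 bits


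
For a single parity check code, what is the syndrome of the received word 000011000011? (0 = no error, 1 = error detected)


Syndrome = XOR of all bits = 0 XOR 0 XOR 0 XOR 0 XOR 1 XOR 1 XOR 0 XOR 0 XOR 0 XOR 0 XOR 1 XOR 1 = 0

0


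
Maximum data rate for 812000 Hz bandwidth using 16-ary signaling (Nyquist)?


Rate = 2 * B * log2(M) = 2 * 812000 * 4.0 = 6496000.0

6496000.0 bps


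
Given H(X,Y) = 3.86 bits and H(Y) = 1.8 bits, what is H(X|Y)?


H(X|Y) = H(X,Y) - H(Y) = 3.86 - 1.8 = 2.06

2.06 bits


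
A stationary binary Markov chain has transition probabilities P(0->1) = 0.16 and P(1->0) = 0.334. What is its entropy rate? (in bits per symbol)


Stationary distribution: pi_0 = p10/(p01+p10) = 0.6761, pi_1 = 0.3239. Entropy rate H' = pi_0*H(p01) + pi_1*H(p10) = 0.6761*0.6343 + 0.3239*0.919 = 0.7265

0.7265 bits/symbol


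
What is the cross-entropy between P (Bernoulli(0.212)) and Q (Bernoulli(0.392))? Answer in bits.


H(P,Q) = -p*log2(q) - (1-p)*log2(1-q). -0.212*log2(0.392) = 0.286428; -0.788*log2(0.608) = 0.565671. H(P,Q) = 0.286428 + 0.565671 = 0.8521

0.8521 bits


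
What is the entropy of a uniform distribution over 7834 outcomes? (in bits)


H = log2(n) = log2(7834) = 12.9355

12.9355 bits


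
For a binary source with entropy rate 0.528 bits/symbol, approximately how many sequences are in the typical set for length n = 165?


log2|A_typical| = nH = 165 * 0.528 = 87.12, so |A_typical| ~ 2^87.12 = 1.682e+26

1.682e+26


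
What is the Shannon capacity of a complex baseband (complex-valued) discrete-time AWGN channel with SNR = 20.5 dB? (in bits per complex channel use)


SNR_linear = 10^(20.5/10) = 112.2018; C = log2(1 + SNR_linear) = log2(1 + 112.2018) = 6.8228

6.8228 bits/channel use


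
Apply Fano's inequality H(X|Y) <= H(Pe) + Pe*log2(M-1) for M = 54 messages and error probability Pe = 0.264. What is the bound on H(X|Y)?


H(Pe) = -Pe*log2(Pe) - (1-Pe)*log2(1-Pe) = -0.264*log2(0.264) - 0.736*log2(0.736) = 0.507247 + 0.325476 = 0.8327. Pe*log2(M-1) = 0.264*log2(53) = 1.512171. Bound = H(Pe) + Pe*log2(M-1) = 0.507247 + 0.325476 + 1.512171 = 2.3449

2.3449 bits


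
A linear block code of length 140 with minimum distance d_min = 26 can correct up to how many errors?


Correction capability = floor((d-1)/2) = floor((26-1)/2) = 12

12 errors


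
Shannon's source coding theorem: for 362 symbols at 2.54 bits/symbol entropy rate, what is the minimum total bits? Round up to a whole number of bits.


Minimum bits >= n * H = 362 * 2.54 = 919.48, rounded up to a whole number of bits = 920

920 bits


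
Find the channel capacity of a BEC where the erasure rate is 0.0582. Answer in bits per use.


C = 1 - epsilon = 1 - 0.0582 = 0.9418

0.9418 bits


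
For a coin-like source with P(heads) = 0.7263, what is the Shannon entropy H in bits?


H = -p*log2(p) - (1-p)*log2(1-p). -0.7263*log2(0.7263) = 0.335088; -0.2737*log2(0.2737) = 0.511636. H = 0.335088 + 0.511636 = 0.8467

0.8467 bits


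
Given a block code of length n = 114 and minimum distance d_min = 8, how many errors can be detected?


Detection capability = d_min - 1 = 8 - 1 = 7

7 errors


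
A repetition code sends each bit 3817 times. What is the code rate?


Rate = k/n = 1/3817

1/3817


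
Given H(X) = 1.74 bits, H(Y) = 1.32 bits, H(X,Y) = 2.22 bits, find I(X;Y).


I(X;Y) = H(X) + H(Y) - H(X,Y) = 1.74 + 1.32 - 2.22 = 0.84

0.84 bits


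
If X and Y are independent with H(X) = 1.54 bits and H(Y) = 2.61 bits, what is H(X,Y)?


For independent variables, H(X,Y) = H(X) + H(Y) = 1.54 + 2.61 = 4.15

4.15 bits


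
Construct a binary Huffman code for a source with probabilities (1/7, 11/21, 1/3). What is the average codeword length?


Huffman construction (repeatedly merge the two least-probable nodes; each merge adds 1 bit to every symbol beneath it): 1/7 + 1/3 = 10/21; 10/21 + 11/21 = 1. Resulting codeword lengths (in the order the probabilities were given): (2, 1, 2). L_avg = sum(p_i * l_i) = 1/7*2 + 11/21*1 + 1/3*2 = 31/21 = 1.4762

1.4762 bits


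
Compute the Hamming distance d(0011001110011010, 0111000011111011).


Count differing positions: . ^ . . . . ^ ^ . ^ ^ . . . . ^ = 6 differences

6


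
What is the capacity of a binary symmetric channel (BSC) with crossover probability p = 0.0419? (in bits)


H(p) = -p*log2(p) - (1-p)*log2(1-p) = -0.0419*log2(0.0419) - 0.9581*log2(0.9581) = 0.191772 + 0.059164 = 0.2509. C = 1 - H(p) = 1 - 0.2509 = 0.7491

0.7491 bits


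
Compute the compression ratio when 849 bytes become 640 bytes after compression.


Ratio = original / compressed = 849 / 640 = 1.3266

1.3266


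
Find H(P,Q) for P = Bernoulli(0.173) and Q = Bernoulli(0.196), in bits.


H(P,Q) = -p*log2(q) - (1-p)*log2(1-q). -0.173*log2(0.196) = 0.406736; -0.827*log2(0.804) = 0.260284. H(P,Q) = 0.406736 + 0.260284 = 0.667

0.667 bits


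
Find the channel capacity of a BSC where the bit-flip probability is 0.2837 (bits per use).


H(p) = -p*log2(p) - (1-p)*log2(1-p) = -0.2837*log2(0.2837) - 0.7163*log2(0.7163) = 0.515642 + 0.344801 = 0.8604. C = 1 - H(p) = 1 - 0.8604 = 0.1396

0.1396 bits


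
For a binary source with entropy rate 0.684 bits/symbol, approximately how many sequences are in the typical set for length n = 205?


log2|A_typical| = nH = 205 * 0.684 = 140.22, so |A_typical| ~ 2^140.22 = 1.623e+42

1.623e+42


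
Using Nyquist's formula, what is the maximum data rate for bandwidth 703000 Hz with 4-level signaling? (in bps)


Rate = 2 * B * log2(M) = 2 * 703000 * 2.0 = 2812000.0

2812000.0 bps


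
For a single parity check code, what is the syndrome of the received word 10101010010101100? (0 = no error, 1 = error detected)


Syndrome = XOR of all bits = 1 XOR 0 XOR 1 XOR 0 XOR 1 XOR 0 XOR 1 XOR 0 XOR 0 XOR 1 XOR 0 XOR 1 XOR 0 XOR 1 XOR 1 XOR 0 XOR 0 = 0

0


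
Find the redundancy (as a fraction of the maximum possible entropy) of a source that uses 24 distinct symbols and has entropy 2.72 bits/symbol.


H_max = log2(K) = log2(24) = 4.585 bits/symbol. Redundancy = 1 - H/H_max = 1 - 2.72/4.585 = 1 - 0.5932 = 0.4068

0.4068


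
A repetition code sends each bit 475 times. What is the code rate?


Rate = k/n = 1/475

1/475


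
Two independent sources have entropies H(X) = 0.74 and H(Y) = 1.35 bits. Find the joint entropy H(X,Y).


For independent variables, H(X,Y) = H(X) + H(Y) = 0.74 + 1.35 = 2.09

2.09 bits


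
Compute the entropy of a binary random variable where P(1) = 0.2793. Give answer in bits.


H = -p*log2(p) - (1-p)*log2(1-p). -0.2793*log2(0.2793) = 0.513943; -0.7207*log2(0.7207) = 0.340552. H = 0.513943 + 0.340552 = 0.8545

0.8545 bits


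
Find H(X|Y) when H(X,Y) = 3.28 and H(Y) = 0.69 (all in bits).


H(X|Y) = H(X,Y) - H(Y) = 3.28 - 0.69 = 2.59

2.59 bits


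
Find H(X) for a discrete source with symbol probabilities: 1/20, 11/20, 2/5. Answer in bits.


H = -sum(p_i * log2(p_i)). Terms: -(1/20)*log2(1/20) = 0.216096; -(11/20)*log2(11/20) = 0.474373; -(2/5)*log2(2/5) = 0.528771. H = 0.216096 + 0.474373 + 0.528771 = 1.2192

1.2192 bits


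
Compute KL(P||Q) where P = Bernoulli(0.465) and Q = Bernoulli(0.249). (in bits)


KL = p*log2(p/q) + (1-p)*log2((1-p)/(1-q)) = 0.465*log2(0.465/0.249) + 0.535*log2(0.535/0.751) = 0.1572

0.1572 bits


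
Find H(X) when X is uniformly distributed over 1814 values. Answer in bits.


H = log2(n) = log2(1814) = 10.825

10.825 bits


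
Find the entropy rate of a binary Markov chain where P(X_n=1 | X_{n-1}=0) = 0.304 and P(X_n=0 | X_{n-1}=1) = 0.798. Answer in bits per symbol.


Stationary distribution: pi_0 = p10/(p01+p10) = 0.7241, pi_1 = 0.2759. Entropy rate H' = pi_0*H(p01) + pi_1*H(p10) = 0.7241*0.8861 + 0.2759*0.7259 = 0.8419

0.8419 bits/symbol


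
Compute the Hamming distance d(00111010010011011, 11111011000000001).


Count differing positions: ^ ^ . . . . . ^ . ^ . . ^ ^ . ^ . = 7 differences

7


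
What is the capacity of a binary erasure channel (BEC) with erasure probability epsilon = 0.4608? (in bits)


C = 1 - epsilon = 1 - 0.4608 = 0.5392

0.5392 bits


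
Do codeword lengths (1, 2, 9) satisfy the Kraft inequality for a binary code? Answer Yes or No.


Kraft sum = sum(2^(-l_i)) = 0.752, need <= 1. Result: satisfied (a binary prefix-free code with these lengths exists)

Yes


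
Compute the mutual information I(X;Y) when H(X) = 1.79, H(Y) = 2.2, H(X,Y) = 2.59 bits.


I(X;Y) = H(X) + H(Y) - H(X,Y) = 1.79 + 2.2 - 2.59 = 1.4

1.4 bits


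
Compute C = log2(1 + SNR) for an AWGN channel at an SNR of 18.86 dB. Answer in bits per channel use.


SNR_linear = 10^(18.86/10) = 76.913; C = log2(1 + SNR_linear) = log2(1 + 76.913) = 6.2838

6.2838 bits/channel use


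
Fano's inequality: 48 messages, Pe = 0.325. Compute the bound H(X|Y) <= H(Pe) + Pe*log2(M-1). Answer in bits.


H(Pe) = -Pe*log2(Pe) - (1-Pe)*log2(1-Pe) = -0.325*log2(0.325) - 0.675*log2(0.675) = 0.526984 + 0.382752 = 0.9097. Pe*log2(M-1) = 0.325*log2(47) = 1.805241. Bound = H(Pe) + Pe*log2(M-1) = 0.526984 + 0.382752 + 1.805241 = 2.715

2.715 bits


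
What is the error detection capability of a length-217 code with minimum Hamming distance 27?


Detection capability = d_min - 1 = 27 - 1 = 26

26 errors


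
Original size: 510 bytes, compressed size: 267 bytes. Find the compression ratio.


Ratio = original / compressed = 510 / 267 = 1.9101

1.9101


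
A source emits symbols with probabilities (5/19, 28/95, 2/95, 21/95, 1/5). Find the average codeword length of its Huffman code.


Huffman construction (repeatedly merge the two least-probable nodes; each merge adds 1 bit to every symbol beneath it): 2/95 + 1/5 = 21/95; 21/95 + 21/95 = 42/95; 5/19 + 28/95 = 53/95; 42/95 + 53/95 = 1. Resulting codeword lengths (in the order the probabilities were given): (2, 2, 3, 2, 3). L_avg = sum(p_i * l_i) = 5/19*2 + 28/95*2 + 2/95*3 + 21/95*2 + 1/5*3 = 211/95 = 2.2211

2.2211 bits


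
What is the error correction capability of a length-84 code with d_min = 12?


Correction capability = floor((d-1)/2) = floor((12-1)/2) = 5

5 errors


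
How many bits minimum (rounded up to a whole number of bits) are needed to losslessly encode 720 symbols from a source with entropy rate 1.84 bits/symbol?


Minimum bits >= n * H = 720 * 1.84 = 1324.8, rounded up to a whole number of bits = 1325

1325 bits


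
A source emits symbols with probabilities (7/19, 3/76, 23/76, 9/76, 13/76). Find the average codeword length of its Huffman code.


Huffman construction (repeatedly merge the two least-probable nodes; each merge adds 1 bit to every symbol beneath it): 3/76 + 9/76 = 3/19; 3/19 + 13/76 = 25/76; 23/76 + 25/76 = 12/19; 7/19 + 12/19 = 1. Resulting codeword lengths (in the order the probabilities were given): (1, 4, 2, 4, 3). L_avg = sum(p_i * l_i) = 7/19*1 + 3/76*4 + 23/76*2 + 9/76*4 + 13/76*3 = 161/76 = 2.1184

2.1184 bits


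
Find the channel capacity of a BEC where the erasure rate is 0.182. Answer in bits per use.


C = 1 - epsilon = 1 - 0.182 = 0.818

0.818 bits


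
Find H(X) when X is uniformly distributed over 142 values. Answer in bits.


H = log2(n) = log2(142) = 7.1497

7.1497 bits


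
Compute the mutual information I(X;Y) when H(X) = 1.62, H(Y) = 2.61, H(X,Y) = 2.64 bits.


I(X;Y) = H(X) + H(Y) - H(X,Y) = 1.62 + 2.61 - 2.64 = 1.59

1.59 bits


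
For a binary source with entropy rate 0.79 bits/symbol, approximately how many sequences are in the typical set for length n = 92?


log2|A_typical| = nH = 92 * 0.79 = 72.68, so |A_typical| ~ 2^72.68 = 7.566e+21

7.566e+21


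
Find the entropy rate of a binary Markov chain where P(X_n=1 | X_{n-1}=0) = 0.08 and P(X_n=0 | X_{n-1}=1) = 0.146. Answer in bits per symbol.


Stationary distribution: pi_0 = p10/(p01+p10) = 0.646, pi_1 = 0.354. Entropy rate H' = pi_0*H(p01) + pi_1*H(p10) = 0.646*0.4022 + 0.354*0.5997 = 0.4721

0.4721 bits/symbol


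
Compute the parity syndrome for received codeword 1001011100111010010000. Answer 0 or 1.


Syndrome = XOR of all bits = 1 XOR 0 XOR 0 XOR 1 XOR 0 XOR 1 XOR 1 XOR 1 XOR 0 XOR 0 XOR 1 XOR 1 XOR 1 XOR 0 XOR 1 XOR 0 XOR 0 XOR 1 XOR 0 XOR 0 XOR 0 XOR 0 = 0

0


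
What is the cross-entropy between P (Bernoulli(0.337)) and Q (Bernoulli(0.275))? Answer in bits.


H(P,Q) = -p*log2(q) - (1-p)*log2(1-q). -0.337*log2(0.275) = 0.627661; -0.663*log2(0.725) = 0.307597. H(P,Q) = 0.627661 + 0.307597 = 0.9353

0.9353 bits


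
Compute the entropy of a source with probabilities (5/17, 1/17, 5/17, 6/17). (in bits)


H = -sum(p_i * log2(p_i)). Terms: -(5/17)*log2(5/17) = 0.519275; -(1/17)*log2(1/17) = 0.240439; -(5/17)*log2(5/17) = 0.519275; -(6/17)*log2(6/17) = 0.530294. H = 0.519275 + 0.240439 + 0.519275 + 0.530294 = 1.8093

1.8093 bits


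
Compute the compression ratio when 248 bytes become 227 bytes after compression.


Ratio = original / compressed = 248 / 227 = 1.0925

1.0925


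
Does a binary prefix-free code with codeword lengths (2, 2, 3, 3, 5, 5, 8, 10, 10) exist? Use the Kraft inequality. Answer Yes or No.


Kraft sum = sum(2^(-l_i)) = 0.8184, need <= 1. Result: satisfied (a binary prefix-free code with these lengths exists)

Yes


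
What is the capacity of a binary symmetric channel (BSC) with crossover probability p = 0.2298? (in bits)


H(p) = -p*log2(p) - (1-p)*log2(1-p) = -0.2298*log2(0.2298) - 0.7702*log2(0.7702) = 0.487532 + 0.290130 = 0.7777. C = 1 - H(p) = 1 - 0.7777 = 0.2223

0.2223 bits


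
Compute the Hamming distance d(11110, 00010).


Count differing positions: ^ ^ ^ . . = 3 differences

3


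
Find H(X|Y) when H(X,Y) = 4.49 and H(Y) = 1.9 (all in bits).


H(X|Y) = H(X,Y) - H(Y) = 4.49 - 1.9 = 2.59

2.59 bits


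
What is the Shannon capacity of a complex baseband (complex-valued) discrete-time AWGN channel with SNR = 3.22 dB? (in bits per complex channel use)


SNR_linear = 10^(3.22/10) = 2.0989; C = log2(1 + SNR_linear) = log2(1 + 2.0989) = 1.6318

1.6318 bits/channel use


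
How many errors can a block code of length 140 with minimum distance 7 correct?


Correction capability = floor((d-1)/2) = floor((7-1)/2) = 3

3 errors


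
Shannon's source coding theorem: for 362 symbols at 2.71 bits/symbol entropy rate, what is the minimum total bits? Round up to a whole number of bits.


Minimum bits >= n * H = 362 * 2.71 = 981.02, rounded up to a whole number of bits = 982

982 bits


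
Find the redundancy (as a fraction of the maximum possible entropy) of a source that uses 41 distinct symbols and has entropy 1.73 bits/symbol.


H_max = log2(K) = log2(41) = 5.3576 bits/symbol. Redundancy = 1 - H/H_max = 1 - 1.73/5.3576 = 1 - 0.3229 = 0.6771

0.6771


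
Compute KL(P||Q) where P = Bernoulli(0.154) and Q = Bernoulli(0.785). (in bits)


KL = p*log2(p/q) + (1-p)*log2((1-p)/(1-q)) = 0.154*log2(0.154/0.785) + 0.846*log2(0.846/0.215) = 1.3101

1.3101 bits
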